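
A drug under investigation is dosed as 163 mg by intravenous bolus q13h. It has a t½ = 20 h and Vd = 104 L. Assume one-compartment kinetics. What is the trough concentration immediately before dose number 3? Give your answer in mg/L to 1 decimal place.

f = (1/2)^(τ/t½) = (1/2)^(13/20) ≈ 0.6373.
C₀ = D/Vd = 163/104 ≈ 1.567 mg/L.
Before the 3rd dose, 2 doses have been given. Superposition: Cmin = C₀·(f + f²).
≈ 1.567 × (0.6373 + 0.4062) ≈ 1.567 × 1.0435 ≈ 1.635 mg/L.

1.6 mg/L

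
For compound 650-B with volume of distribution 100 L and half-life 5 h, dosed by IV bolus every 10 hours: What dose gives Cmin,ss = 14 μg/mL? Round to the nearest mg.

τ/t½ = 10/5 ≈ 2, so f = (1/2)^(10/5) ≈ 0.250000.
Cmin,ss = (D/Vd)·f/(1−f), so D = Cmin,ss·Vd·(1−f)/f.
D = 14 × 100 × (1−f)/f ≈ 14 × 100 × 3.00000 ≈ 4200.00 mg.

4200 mg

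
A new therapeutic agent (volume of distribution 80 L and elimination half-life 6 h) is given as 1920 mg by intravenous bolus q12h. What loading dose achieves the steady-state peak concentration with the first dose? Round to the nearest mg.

f = (1/2)^(12/6) ≈ 0.250000; accumulation ratio R = 1/(1−f) ≈ 1.33333.
Loading dose to hit Cmax,ss on first dose: D_load = D_maint·R ≈ 1920 × 1.33333 ≈ 2559.99 mg.

2560 mg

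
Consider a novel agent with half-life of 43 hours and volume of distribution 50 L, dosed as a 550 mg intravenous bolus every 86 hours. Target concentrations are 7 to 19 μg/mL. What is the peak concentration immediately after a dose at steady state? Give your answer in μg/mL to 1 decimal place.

14.7 μg/mL

The dosing interval is 2 half-lives, so f = 2^(−2) = 0.25.
Accumulation ratio R = 1/(1 − f) = 1/0.75 = 4/3.
Single-dose peak C₀ = D/Vd = 550/50 = 11 μg/mL.
Steady-state peak Cmax,ss = C₀·R = 11 × 4/3 ≈ 14.667 μg/mL.
Peak 14.7 μg/mL vs MTC 19 μg/mL: below toxic threshold.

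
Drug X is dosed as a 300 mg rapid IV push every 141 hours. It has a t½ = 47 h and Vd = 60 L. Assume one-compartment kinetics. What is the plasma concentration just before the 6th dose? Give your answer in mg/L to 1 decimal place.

0.7 mg/L

f = (1/2)^(τ/t½) = (1/2)^(141/47) ≈ 0.1250.
C₀ = D/Vd = 300/60 ≈ 5.000 mg/L.
Before the 6th dose, 5 doses have been given. Superposition: Cmin = C₀·(f + f² + … + f^5).
≈ 5.000 × (0.1250 + 0.0156 + 0.0020 + 0.0002 + 0.0000) ≈ 5.000 × 0.1428 ≈ 0.714 mg/L.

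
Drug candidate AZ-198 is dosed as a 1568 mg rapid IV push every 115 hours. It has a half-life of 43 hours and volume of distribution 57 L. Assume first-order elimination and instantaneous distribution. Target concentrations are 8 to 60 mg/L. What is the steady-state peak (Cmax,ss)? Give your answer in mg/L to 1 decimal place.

32.6 mg/L

τ/t½ = 115/43 ≈ 2.6744, so fraction remaining f = (1/2)^(115/43) ≈ 0.1566.
At steady state, accumulation factor R = 1/(1 − e^(−kτ)) ≈ 1.1857.
Single-dose peak C₀ = D/Vd = 1568/57 ≈ 27.509 mg/L.
Cmax,ss = C₀/(1 − f) ≈ 27.509/0.8434 ≈ 32.617 mg/L.
Peak 32.6 mg/L vs MTC 60 mg/L: below toxic threshold.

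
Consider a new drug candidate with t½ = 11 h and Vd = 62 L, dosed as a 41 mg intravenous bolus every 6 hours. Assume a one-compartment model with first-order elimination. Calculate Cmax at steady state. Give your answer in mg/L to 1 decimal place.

2.1 mg/L

τ/t½ = 6/11 ≈ 0.54545, so fraction remaining f = (1/2)^(6/11) ≈ 0.6852.
At steady state, accumulation factor R = 1/(1 − e^(−kτ)) ≈ 3.1766.
Each bolus raises the concentration by D/Vd = 41/62 ≈ 0.661 mg/L.
Steady-state peak Cmax,ss = C₀·R ≈ 0.661 × 3.1766 ≈ 2.100 mg/L.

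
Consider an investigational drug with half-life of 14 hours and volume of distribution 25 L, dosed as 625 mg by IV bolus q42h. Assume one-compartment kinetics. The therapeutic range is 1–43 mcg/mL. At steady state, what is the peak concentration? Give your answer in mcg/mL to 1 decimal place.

The dosing interval is 3 half-lives, so f = 2^(−3) = 0.125.
At steady state, R = 1/(1 − 0.125) = 8/7.
Single-dose peak C₀ = D/Vd = 625/25 = 25 mcg/mL.
Steady-state peak Cmax,ss = C₀·R = 25 × 8/7 ≈ 28.571 mcg/mL.
Peak 28.6 mcg/mL vs MTC 43 mcg/mL: below toxic threshold.

28.6 mcg/mL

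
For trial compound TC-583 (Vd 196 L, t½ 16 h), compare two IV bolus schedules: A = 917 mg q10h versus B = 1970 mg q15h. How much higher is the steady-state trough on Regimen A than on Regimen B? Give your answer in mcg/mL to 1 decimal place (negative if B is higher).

-2.4 mcg/mL

Regimen A: f = (1/2)^(10/16) ≈ 0.6484; Cmin,ss = (917/196)·f/(1−f) ≈ 8.628 mcg/mL.
Regimen B: f = (1/2)^(15/16) ≈ 0.5221; Cmin,ss = (1970/196)·f/(1−f) ≈ 10.981 mcg/mL.
Difference ≈ 8.628 − 10.981 ≈ -2.353 mcg/mL.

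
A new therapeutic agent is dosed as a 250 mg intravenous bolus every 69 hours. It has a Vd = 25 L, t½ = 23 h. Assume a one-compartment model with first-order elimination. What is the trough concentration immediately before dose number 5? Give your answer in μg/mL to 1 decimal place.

1.4 μg/mL

f = (1/2)^(τ/t½) = (1/2)^(69/23) ≈ 0.1250.
C₀ = D/Vd = 250/25 ≈ 10.000 μg/mL.
Before the 5th dose, 4 doses have been given. Superposition: Cmin = C₀·(f + f² + … + f^4).
≈ 10.000 × (0.1250 + 0.0156 + 0.0020 + 0.0002) ≈ 10.000 × 0.1428 ≈ 1.428 μg/mL.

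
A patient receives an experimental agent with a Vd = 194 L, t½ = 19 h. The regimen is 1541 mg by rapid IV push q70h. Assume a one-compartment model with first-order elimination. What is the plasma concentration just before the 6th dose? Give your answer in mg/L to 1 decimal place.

0.7 mg/L

f = (1/2)^(τ/t½) = (1/2)^(70/19) ≈ 0.0778.
C₀ = D/Vd = 1541/194 ≈ 7.943 mg/L.
Before the 6th dose, 5 doses have been given. Superposition: Cmin = C₀·(f + f² + … + f^5).
≈ 7.943 × (0.0778 + 0.0061 + 0.0005 + 0.0000 + 0.0000) ≈ 7.943 × 0.0844 ≈ 0.670 mg/L.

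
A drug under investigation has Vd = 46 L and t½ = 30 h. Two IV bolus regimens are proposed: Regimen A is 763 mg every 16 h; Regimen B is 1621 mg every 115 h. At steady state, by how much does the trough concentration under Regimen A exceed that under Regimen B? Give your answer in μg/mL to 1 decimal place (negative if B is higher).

34.4 μg/mL

Regimen A: f = (1/2)^(16/30) ≈ 0.6910; Cmin,ss = (763/46)·f/(1−f) ≈ 37.093 μg/mL.
Regimen B: f = (1/2)^(115/30) ≈ 0.0702; Cmin,ss = (1621/46)·f/(1−f) ≈ 2.661 μg/mL.
Difference ≈ 37.093 − 2.661 ≈ 34.432 μg/mL.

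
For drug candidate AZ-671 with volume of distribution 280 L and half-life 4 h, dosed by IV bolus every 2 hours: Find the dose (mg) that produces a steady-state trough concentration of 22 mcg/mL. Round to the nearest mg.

2552 mg

τ/t½ = 2/4 ≈ 0.5, so f = (1/2)^(2/4) ≈ 0.707107.
Cmin,ss = (D/Vd)·f/(1−f), so D = Cmin,ss·Vd·(1−f)/f.
D = 22 × 280 × (1−f)/f ≈ 22 × 280 × 0.41421 ≈ 2551.53 mg.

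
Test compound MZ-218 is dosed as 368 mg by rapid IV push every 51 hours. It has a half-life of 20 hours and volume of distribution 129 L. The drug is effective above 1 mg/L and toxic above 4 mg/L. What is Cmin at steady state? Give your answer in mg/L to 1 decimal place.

τ/t½ = 51/20 ≈ 2.55, so fraction remaining f = (1/2)^(51/20) ≈ 0.1708.
At steady state, accumulation factor R = 1/(1 − e^(−kτ)) ≈ 1.2060.
Single-dose peak C₀ = D/Vd = 368/129 ≈ 2.853 mg/L.
Cmax,ss = C₀/(1 − f) ≈ 2.853/0.8292 ≈ 3.441 mg/L.
One interval later, Cmin,ss = Cmax,ss·e^(−kτ) ≈ 3.441 × 0.1708 ≈ 0.588 mg/L.
Trough 0.6 mg/L vs MEC 1 mg/L: subtherapeutic.

0.6 mg/L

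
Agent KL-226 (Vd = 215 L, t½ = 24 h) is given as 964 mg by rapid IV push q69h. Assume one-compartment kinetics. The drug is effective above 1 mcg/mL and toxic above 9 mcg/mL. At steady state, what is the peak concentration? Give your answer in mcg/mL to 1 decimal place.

5.2 mcg/mL

Over one 69-h interval, 69/24 ≈ 2.875 half-lives elapse, leaving f ≈ 0.1363 of each dose.
Accumulation ratio R = 1/(1 − f) ≈ 1/0.8637 ≈ 1.1578.
Single-dose peak C₀ = D/Vd = 964/215 ≈ 4.484 mcg/mL.
Steady-state peak Cmax,ss = C₀·R ≈ 4.484 × 1.1578 ≈ 5.192 mcg/mL.
Peak 5.2 mcg/mL vs MTC 9 mcg/mL: below toxic threshold.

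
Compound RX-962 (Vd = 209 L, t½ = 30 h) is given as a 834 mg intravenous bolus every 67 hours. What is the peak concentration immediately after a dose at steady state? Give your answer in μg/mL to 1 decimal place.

k = ln2/t½ = ln2/30 ≈ 0.023105 h⁻¹; fraction remaining f = e^(−kτ) = e^(−0.023105×67) ≈ 0.2127.
Accumulation ratio R = 1/(1 − f) ≈ 1/0.7873 ≈ 1.2702.
Each bolus raises the concentration by D/Vd = 834/209 ≈ 3.990 μg/mL.
Steady-state peak Cmax,ss = C₀·R ≈ 3.990 × 1.2702 ≈ 5.068 μg/mL.

5.1 μg/mL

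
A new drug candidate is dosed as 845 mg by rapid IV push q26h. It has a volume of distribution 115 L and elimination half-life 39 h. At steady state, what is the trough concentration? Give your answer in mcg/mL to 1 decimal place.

k = ln2/t½ = ln2/39 ≈ 0.017773 h⁻¹; fraction remaining f = e^(−kτ) = e^(−0.017773×26) ≈ 0.6300.
Each bolus raises the concentration by D/Vd = 845/115 ≈ 7.348 mcg/mL.
Steady-state trough Cmin,ss = C₀·f/(1−f) ≈ 7.348 × 0.6300/0.3700 ≈ 12.511 mcg/mL.

12.5 mcg/mL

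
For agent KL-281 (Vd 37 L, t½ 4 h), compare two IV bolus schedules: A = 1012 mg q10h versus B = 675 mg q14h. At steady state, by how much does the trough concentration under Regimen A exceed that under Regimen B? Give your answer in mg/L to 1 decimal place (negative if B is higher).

Regimen A: f = (1/2)^(10/4) ≈ 0.1768; Cmin,ss = (1012/37)·f/(1−f) ≈ 5.874 mg/L.
Regimen B: f = (1/2)^(14/4) ≈ 0.0884; Cmin,ss = (675/37)·f/(1−f) ≈ 1.769 mg/L.
Difference ≈ 5.874 − 1.769 ≈ 4.105 mg/L.

4.1 mg/L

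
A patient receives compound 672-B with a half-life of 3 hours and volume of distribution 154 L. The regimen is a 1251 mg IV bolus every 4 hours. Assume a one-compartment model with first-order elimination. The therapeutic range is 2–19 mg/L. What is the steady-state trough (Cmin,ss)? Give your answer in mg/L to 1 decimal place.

Over one 4-h interval, 4/3 ≈ 1.3333 half-lives elapse, leaving f ≈ 0.3969 of each dose.
Each bolus raises the concentration by D/Vd = 1251/154 ≈ 8.123 mg/L.
Steady-state trough Cmin,ss = C₀·f/(1−f) ≈ 8.123 × 0.3969/0.6031 ≈ 5.346 mg/L.
Trough 5.3 mg/L vs MEC 2 mg/L: adequate.

5.3 mg/L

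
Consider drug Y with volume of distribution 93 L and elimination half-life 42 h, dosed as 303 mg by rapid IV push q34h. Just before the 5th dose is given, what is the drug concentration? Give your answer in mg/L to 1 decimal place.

f = (1/2)^(τ/t½) = (1/2)^(34/42) ≈ 0.5706.
C₀ = D/Vd = 303/93 ≈ 3.258 mg/L.
Before the 5th dose, 4 doses have been given. Superposition: Cmin = C₀·(f + f² + … + f^4).
≈ 3.258 × (0.5706 + 0.3256 + 0.1858 + 0.1060) ≈ 3.258 × 1.1880 ≈ 3.871 mg/L.

3.9 mg/L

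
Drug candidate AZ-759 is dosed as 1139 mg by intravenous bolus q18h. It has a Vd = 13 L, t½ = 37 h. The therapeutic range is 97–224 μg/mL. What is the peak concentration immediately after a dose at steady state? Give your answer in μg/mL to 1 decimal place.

Over one 18-h interval, 18/37 ≈ 0.48649 half-lives elapse, leaving f ≈ 0.7138 of each dose.
At steady state, accumulation factor R = 1/(1 − e^(−kτ)) ≈ 3.4941.
Each bolus raises the concentration by D/Vd = 1139/13 ≈ 87.615 μg/mL.
Steady-state peak Cmax,ss = C₀·R ≈ 87.615 × 3.4941 ≈ 306.136 μg/mL.
Peak 306.1 μg/mL vs MTC 224 μg/mL: exceeds toxic threshold.

306.1 μg/mL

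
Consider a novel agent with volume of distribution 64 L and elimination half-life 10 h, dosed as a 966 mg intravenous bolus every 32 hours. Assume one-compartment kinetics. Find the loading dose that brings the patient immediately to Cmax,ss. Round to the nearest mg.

1084 mg

f = (1/2)^(32/10) ≈ 0.108819; accumulation ratio R = 1/(1−f) ≈ 1.12211.
Loading dose to hit Cmax,ss on first dose: D_load = D_maint·R ≈ 966 × 1.12211 ≈ 1083.96 mg.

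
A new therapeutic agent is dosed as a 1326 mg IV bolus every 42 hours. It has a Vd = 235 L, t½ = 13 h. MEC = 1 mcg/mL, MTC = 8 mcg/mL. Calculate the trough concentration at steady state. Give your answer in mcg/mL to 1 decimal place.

0.7 mcg/mL

τ/t½ = 42/13 ≈ 3.2308, so fraction remaining f = (1/2)^(42/13) ≈ 0.1065.
At steady state, accumulation factor R = 1/(1 − e^(−kτ)) ≈ 1.1192.
Single-dose peak C₀ = D/Vd = 1326/235 ≈ 5.643 mcg/mL.
Steady-state peak Cmax,ss = C₀·R ≈ 5.643 × 1.1192 ≈ 6.316 mcg/mL.
One interval later, Cmin,ss = Cmax,ss·e^(−kτ) ≈ 6.316 × 0.1065 ≈ 0.673 mcg/mL.
Trough 0.7 mcg/mL vs MEC 1 mcg/mL: subtherapeutic.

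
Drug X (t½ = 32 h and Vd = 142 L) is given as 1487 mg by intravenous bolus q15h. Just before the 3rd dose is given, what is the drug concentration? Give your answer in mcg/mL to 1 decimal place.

13.0 mcg/mL

f = (1/2)^(τ/t½) = (1/2)^(15/32) ≈ 0.7226.
C₀ = D/Vd = 1487/142 ≈ 10.472 mcg/mL.
Before the 3rd dose, 2 doses have been given. Superposition: Cmin = C₀·(f + f²).
≈ 10.472 × (0.7226 + 0.5222) ≈ 10.472 × 1.2448 ≈ 13.036 mcg/mL.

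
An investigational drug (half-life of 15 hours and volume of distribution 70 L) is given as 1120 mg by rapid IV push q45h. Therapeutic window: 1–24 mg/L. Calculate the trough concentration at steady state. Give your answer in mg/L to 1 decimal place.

2.3 mg/L

The dosing interval is 3 half-lives, so f = 2^(−3) = 0.125.
Accumulation ratio R = 1/(1 − f) = 1/0.875 = 8/7.
Single-dose peak C₀ = D/Vd = 1120/70 = 16 mg/L.
Steady-state peak Cmax,ss = C₀·R = 16 × 8/7 ≈ 18.286 mg/L.
Steady-state trough Cmin,ss = Cmax,ss·f ≈ 18.286 × 0.125 ≈ 2.286 mg/L.
Trough 2.3 mg/L vs MEC 1 mg/L: adequate.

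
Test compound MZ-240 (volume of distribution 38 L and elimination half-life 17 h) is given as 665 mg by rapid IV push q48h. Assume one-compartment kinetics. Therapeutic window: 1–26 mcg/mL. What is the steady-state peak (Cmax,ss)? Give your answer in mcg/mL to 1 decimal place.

20.4 mcg/mL

k = ln2/t½ = ln2/17 ≈ 0.040773 h⁻¹; fraction remaining f = e^(−kτ) = e^(−0.040773×48) ≈ 0.1413.
Accumulation ratio R = 1/(1 − f) ≈ 1/0.8587 ≈ 1.1646.
Single-dose peak C₀ = D/Vd = 665/38 ≈ 17.500 mcg/mL.
Steady-state peak Cmax,ss = C₀·R ≈ 17.500 × 1.1646 ≈ 20.381 mcg/mL.
Peak 20.4 mcg/mL vs MTC 26 mcg/mL: below toxic threshold.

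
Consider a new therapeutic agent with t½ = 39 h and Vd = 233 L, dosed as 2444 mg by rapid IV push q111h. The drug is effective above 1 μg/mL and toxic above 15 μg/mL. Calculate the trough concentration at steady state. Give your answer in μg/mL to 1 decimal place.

Over one 111-h interval, 111/39 ≈ 2.8462 half-lives elapse, leaving f ≈ 0.1391 of each dose.
Each bolus raises the concentration by D/Vd = 2444/233 ≈ 10.489 μg/mL.
Steady-state trough Cmin,ss = C₀·f/(1−f) ≈ 10.489 × 0.1391/0.8609 ≈ 1.695 μg/mL.
Trough 1.7 μg/mL vs MEC 1 μg/mL: adequate.

1.7 μg/mL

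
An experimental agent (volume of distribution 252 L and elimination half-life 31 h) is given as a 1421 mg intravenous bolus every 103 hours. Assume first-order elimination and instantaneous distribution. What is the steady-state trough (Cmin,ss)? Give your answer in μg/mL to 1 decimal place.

k = ln2/t½ = ln2/31 ≈ 0.022360 h⁻¹; fraction remaining f = e^(−kτ) = e^(−0.022360×103) ≈ 0.1000.
Single-dose peak C₀ = D/Vd = 1421/252 ≈ 5.639 μg/mL.
Steady-state trough Cmin,ss = C₀·f/(1−f) ≈ 5.639 × 0.1000/0.9000 ≈ 0.627 μg/mL.

0.6 μg/mL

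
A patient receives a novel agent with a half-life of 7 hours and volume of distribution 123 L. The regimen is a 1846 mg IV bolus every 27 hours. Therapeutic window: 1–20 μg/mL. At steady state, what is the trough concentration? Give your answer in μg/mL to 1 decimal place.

1.1 μg/mL

Over one 27-h interval, 27/7 ≈ 3.8571 half-lives elapse, leaving f ≈ 0.0690 of each dose.
At steady state, accumulation factor R = 1/(1 − e^(−kτ)) ≈ 1.0741.
Single-dose peak C₀ = D/Vd = 1846/123 ≈ 15.008 μg/mL.
Cmax,ss = C₀/(1 − f) ≈ 15.008/0.9310 ≈ 16.120 μg/mL.
Steady-state trough Cmin,ss = Cmax,ss·f ≈ 16.120 × 0.0690 ≈ 1.112 μg/mL.
Trough 1.1 μg/mL vs MEC 1 μg/mL: adequate.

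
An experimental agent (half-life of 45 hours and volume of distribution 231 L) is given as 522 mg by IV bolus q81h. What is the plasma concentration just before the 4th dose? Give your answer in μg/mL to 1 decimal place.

f = (1/2)^(τ/t½) = (1/2)^(81/45) ≈ 0.2872.
C₀ = D/Vd = 522/231 ≈ 2.260 μg/mL.
Before the 4th dose, 3 doses have been given. Superposition: Cmin = C₀·(f + f² + … + f^3).
≈ 2.260 × (0.2872 + 0.0825 + 0.0237) ≈ 2.260 × 0.3934 ≈ 0.889 μg/mL.

0.9 μg/mL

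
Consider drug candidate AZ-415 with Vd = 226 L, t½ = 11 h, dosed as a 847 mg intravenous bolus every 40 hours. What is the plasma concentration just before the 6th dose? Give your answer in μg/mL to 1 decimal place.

f = (1/2)^(τ/t½) = (1/2)^(40/11) ≈ 0.0804.
C₀ = D/Vd = 847/226 ≈ 3.748 μg/mL.
Before the 6th dose, 5 doses have been given. Superposition: Cmin = C₀·(f + f² + … + f^5).
≈ 3.748 × (0.0804 + 0.0065 + 0.0005 + 0.0000 + 0.0000) ≈ 3.748 × 0.0874 ≈ 0.328 μg/mL.

0.3 μg/mL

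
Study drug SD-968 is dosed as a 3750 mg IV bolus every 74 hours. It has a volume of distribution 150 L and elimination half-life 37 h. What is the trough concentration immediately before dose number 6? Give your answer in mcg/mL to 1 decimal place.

f = (1/2)^(τ/t½) = (1/2)^(74/37) ≈ 0.2500.
C₀ = D/Vd = 3750/150 ≈ 25.000 mcg/mL.
Before the 6th dose, 5 doses have been given. Superposition: Cmin = C₀·(f + f² + … + f^5).
≈ 25.000 × (0.2500 + 0.0625 + 0.0156 + 0.0039 + 0.0010) ≈ 25.000 × 0.3330 ≈ 8.325 mcg/mL.

8.3 mcg/mL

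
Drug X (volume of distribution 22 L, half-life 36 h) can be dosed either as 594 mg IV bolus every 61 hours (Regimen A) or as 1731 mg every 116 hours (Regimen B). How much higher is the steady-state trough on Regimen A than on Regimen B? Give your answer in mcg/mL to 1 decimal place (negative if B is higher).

2.6 mcg/mL

Regimen A: f = (1/2)^(61/36) ≈ 0.3090; Cmin,ss = (594/22)·f/(1−f) ≈ 12.074 mcg/mL.
Regimen B: f = (1/2)^(116/36) ≈ 0.1072; Cmin,ss = (1731/22)·f/(1−f) ≈ 9.447 mcg/mL.
Difference ≈ 12.074 − 9.447 ≈ 2.627 mcg/mL.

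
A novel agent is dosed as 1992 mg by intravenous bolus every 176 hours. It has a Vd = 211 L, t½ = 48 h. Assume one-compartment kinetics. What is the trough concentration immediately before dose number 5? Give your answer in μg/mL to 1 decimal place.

f = (1/2)^(τ/t½) = (1/2)^(176/48) ≈ 0.0787.
C₀ = D/Vd = 1992/211 ≈ 9.441 μg/mL.
Before the 5th dose, 4 doses have been given. Superposition: Cmin = C₀·(f + f² + … + f^4).
≈ 9.441 × (0.0787 + 0.0062 + 0.0005 + 0.0000) ≈ 9.441 × 0.0854 ≈ 0.806 μg/mL.

0.8 μg/mL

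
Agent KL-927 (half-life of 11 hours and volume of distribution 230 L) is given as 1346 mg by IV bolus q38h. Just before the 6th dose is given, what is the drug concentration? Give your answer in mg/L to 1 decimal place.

0.6 mg/L

f = (1/2)^(τ/t½) = (1/2)^(38/11) ≈ 0.0912.
C₀ = D/Vd = 1346/230 ≈ 5.852 mg/L.
Before the 6th dose, 5 doses have been given. Superposition: Cmin = C₀·(f + f² + … + f^5).
≈ 5.852 × (0.0912 + 0.0083 + 0.0008 + 0.0001 + 0.0000) ≈ 5.852 × 0.1004 ≈ 0.588 mg/L.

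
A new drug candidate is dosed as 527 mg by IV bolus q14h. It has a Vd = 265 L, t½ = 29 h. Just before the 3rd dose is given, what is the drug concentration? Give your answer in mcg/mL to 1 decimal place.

f = (1/2)^(τ/t½) = (1/2)^(14/29) ≈ 0.7156.
C₀ = D/Vd = 527/265 ≈ 1.989 mcg/mL.
Before the 3rd dose, 2 doses have been given. Superposition: Cmin = C₀·(f + f²).
≈ 1.989 × (0.7156 + 0.5121) ≈ 1.989 × 1.2277 ≈ 2.442 mcg/mL.

2.4 mcg/mL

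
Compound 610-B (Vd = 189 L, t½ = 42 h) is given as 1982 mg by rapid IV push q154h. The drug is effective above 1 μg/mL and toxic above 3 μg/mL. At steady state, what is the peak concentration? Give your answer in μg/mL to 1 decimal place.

τ/t½ = 154/42 ≈ 3.6667, so fraction remaining f = (1/2)^(154/42) ≈ 0.0787.
Accumulation ratio R = 1/(1 − f) ≈ 1/0.9213 ≈ 1.0854.
Each bolus raises the concentration by D/Vd = 1982/189 ≈ 10.487 μg/mL.
Steady-state peak Cmax,ss = C₀·R ≈ 10.487 × 1.0854 ≈ 11.383 μg/mL.
Peak 11.4 μg/mL vs MTC 3 μg/mL: exceeds toxic threshold.

11.4 μg/mL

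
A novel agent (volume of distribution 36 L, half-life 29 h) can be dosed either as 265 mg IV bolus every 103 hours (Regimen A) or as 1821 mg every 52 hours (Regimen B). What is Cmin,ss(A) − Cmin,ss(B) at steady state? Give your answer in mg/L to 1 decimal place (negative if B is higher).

Regimen A: f = (1/2)^(103/29) ≈ 0.0853; Cmin,ss = (265/36)·f/(1−f) ≈ 0.686 mg/L.
Regimen B: f = (1/2)^(52/29) ≈ 0.2886; Cmin,ss = (1821/36)·f/(1−f) ≈ 20.521 mg/L.
Difference ≈ 0.686 − 20.521 ≈ -19.835 mg/L.

-19.8 mg/L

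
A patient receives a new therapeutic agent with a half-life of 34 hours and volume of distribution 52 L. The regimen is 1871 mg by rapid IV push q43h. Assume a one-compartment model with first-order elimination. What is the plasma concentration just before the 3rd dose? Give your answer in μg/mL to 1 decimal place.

21.2 μg/mL

f = (1/2)^(τ/t½) = (1/2)^(43/34) ≈ 0.4162.
C₀ = D/Vd = 1871/52 ≈ 35.981 μg/mL.
Before the 3rd dose, 2 doses have been given. Superposition: Cmin = C₀·(f + f²).
≈ 35.981 × (0.4162 + 0.1732) ≈ 35.981 × 0.5894 ≈ 21.207 μg/mL.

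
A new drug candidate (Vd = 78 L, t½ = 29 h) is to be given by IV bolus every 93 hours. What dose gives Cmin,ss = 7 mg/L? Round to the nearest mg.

τ/t½ = 93/29 ≈ 3.2069, so f = (1/2)^(93/29) ≈ 0.108300.
Cmin,ss = (D/Vd)·f/(1−f), so D = Cmin,ss·Vd·(1−f)/f.
D = 7 × 78 × (1−f)/f ≈ 7 × 78 × 8.23361 ≈ 4495.55 mg.

4496 mg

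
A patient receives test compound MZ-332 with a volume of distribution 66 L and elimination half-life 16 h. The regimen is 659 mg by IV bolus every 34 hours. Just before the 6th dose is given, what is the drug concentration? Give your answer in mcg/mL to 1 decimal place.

3.0 mcg/mL

f = (1/2)^(τ/t½) = (1/2)^(34/16) ≈ 0.2293.
C₀ = D/Vd = 659/66 ≈ 9.985 mcg/mL.
Before the 6th dose, 5 doses have been given. Superposition: Cmin = C₀·(f + f² + … + f^5).
≈ 9.985 × (0.2293 + 0.0526 + 0.0121 + 0.0028 + 0.0006) ≈ 9.985 × 0.2974 ≈ 2.970 mcg/mL.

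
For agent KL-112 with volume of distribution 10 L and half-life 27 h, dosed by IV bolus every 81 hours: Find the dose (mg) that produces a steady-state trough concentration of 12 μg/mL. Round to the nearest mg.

τ/t½ = 81/27 ≈ 3, so f = (1/2)^(81/27) ≈ 0.125000.
Cmin,ss = (D/Vd)·f/(1−f), so D = Cmin,ss·Vd·(1−f)/f.
D = 12 × 10 × (1−f)/f ≈ 12 × 10 × 7.00000 ≈ 840.00 mg.

840 mg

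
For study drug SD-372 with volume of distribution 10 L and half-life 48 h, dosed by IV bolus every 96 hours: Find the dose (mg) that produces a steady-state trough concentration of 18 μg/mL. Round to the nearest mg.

540 mg

τ/t½ = 96/48 ≈ 2, so f = (1/2)^(96/48) ≈ 0.250000.
Cmin,ss = (D/Vd)·f/(1−f), so D = Cmin,ss·Vd·(1−f)/f.
D = 18 × 10 × (1−f)/f ≈ 18 × 10 × 3.00000 ≈ 540.00 mg.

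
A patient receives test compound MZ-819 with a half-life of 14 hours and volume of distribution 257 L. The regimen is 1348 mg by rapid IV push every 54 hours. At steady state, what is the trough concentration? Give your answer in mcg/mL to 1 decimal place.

τ/t½ = 54/14 ≈ 3.8571, so fraction remaining f = (1/2)^(54/14) ≈ 0.0690.
Each bolus raises the concentration by D/Vd = 1348/257 ≈ 5.245 mcg/mL.
Steady-state trough Cmin,ss = C₀·f/(1−f) ≈ 5.245 × 0.0690/0.9310 ≈ 0.389 mcg/mL.

0.4 mcg/mL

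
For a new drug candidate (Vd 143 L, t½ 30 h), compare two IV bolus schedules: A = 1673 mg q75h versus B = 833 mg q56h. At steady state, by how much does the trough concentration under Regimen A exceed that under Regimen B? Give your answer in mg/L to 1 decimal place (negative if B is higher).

0.3 mg/L

Regimen A: f = (1/2)^(75/30) ≈ 0.1768; Cmin,ss = (1673/143)·f/(1−f) ≈ 2.513 mg/L.
Regimen B: f = (1/2)^(56/30) ≈ 0.2742; Cmin,ss = (833/143)·f/(1−f) ≈ 2.201 mg/L.
Difference ≈ 2.513 − 2.201 ≈ 0.312 mg/L.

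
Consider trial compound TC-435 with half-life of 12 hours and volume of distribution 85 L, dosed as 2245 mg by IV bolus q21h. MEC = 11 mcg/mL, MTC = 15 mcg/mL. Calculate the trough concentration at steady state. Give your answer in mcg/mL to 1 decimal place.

Over one 21-h interval, 21/12 ≈ 1.75 half-lives elapse, leaving f ≈ 0.2973 of each dose.
At steady state, accumulation factor R = 1/(1 − e^(−kτ)) ≈ 1.4231.
Each bolus raises the concentration by D/Vd = 2245/85 ≈ 26.412 mcg/mL.
Steady-state peak Cmax,ss = C₀·R ≈ 26.412 × 1.4231 ≈ 37.587 mcg/mL.
Steady-state trough Cmin,ss = Cmax,ss·f ≈ 37.587 × 0.2973 ≈ 11.175 mcg/mL.
Trough 11.2 mcg/mL vs MEC 11 mcg/mL: adequate.

11.2 mcg/mL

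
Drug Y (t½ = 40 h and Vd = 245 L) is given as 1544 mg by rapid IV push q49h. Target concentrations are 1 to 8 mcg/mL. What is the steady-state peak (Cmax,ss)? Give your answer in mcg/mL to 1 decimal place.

τ/t½ = 49/40 ≈ 1.225, so fraction remaining f = (1/2)^(49/40) ≈ 0.4278.
Accumulation ratio R = 1/(1 − f) ≈ 1/0.5722 ≈ 1.7476.
Single-dose peak C₀ = D/Vd = 1544/245 ≈ 6.302 mcg/mL.
Steady-state peak Cmax,ss = C₀·R ≈ 6.302 × 1.7476 ≈ 11.013 mcg/mL.
Peak 11.0 mcg/mL vs MTC 8 mcg/mL: exceeds toxic threshold.

11.0 mcg/mL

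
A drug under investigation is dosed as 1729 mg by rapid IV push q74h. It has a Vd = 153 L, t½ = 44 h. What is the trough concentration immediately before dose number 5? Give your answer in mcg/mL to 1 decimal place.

f = (1/2)^(τ/t½) = (1/2)^(74/44) ≈ 0.3117.
C₀ = D/Vd = 1729/153 ≈ 11.301 mcg/mL.
Before the 5th dose, 4 doses have been given. Superposition: Cmin = C₀·(f + f² + … + f^4).
≈ 11.301 × (0.3117 + 0.0972 + 0.0303 + 0.0094) ≈ 11.301 × 0.4486 ≈ 5.070 mcg/mL.

5.1 mcg/mL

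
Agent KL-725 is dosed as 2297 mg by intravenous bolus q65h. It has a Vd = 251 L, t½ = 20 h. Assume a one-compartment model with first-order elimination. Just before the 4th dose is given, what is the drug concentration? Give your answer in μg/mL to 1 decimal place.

f = (1/2)^(τ/t½) = (1/2)^(65/20) ≈ 0.1051.
C₀ = D/Vd = 2297/251 ≈ 9.151 μg/mL.
Before the 4th dose, 3 doses have been given. Superposition: Cmin = C₀·(f + f² + … + f^3).
≈ 9.151 × (0.1051 + 0.0110 + 0.0012) ≈ 9.151 × 0.1173 ≈ 1.073 μg/mL.

1.1 μg/mL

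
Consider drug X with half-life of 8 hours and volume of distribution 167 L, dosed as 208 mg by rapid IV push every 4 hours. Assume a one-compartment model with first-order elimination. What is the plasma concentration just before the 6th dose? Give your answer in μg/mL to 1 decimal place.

2.5 μg/mL

f = (1/2)^(τ/t½) = (1/2)^(4/8) ≈ 0.7071.
C₀ = D/Vd = 208/167 ≈ 1.246 μg/mL.
Before the 6th dose, 5 doses have been given. Superposition: Cmin = C₀·(f + f² + … + f^5).
≈ 1.246 × (0.7071 + 0.5000 + 0.3535 + 0.2500 + 0.1768) ≈ 1.246 × 1.9874 ≈ 2.476 μg/mL.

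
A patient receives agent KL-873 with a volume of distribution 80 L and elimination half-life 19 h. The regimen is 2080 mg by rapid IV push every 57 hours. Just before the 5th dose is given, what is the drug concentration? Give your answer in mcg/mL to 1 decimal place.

3.7 mcg/mL

f = (1/2)^(τ/t½) = (1/2)^(57/19) ≈ 0.1250.
C₀ = D/Vd = 2080/80 ≈ 26.000 mcg/mL.
Before the 5th dose, 4 doses have been given. Superposition: Cmin = C₀·(f + f² + … + f^4).
≈ 26.000 × (0.1250 + 0.0156 + 0.0020 + 0.0002) ≈ 26.000 × 0.1428 ≈ 3.713 mcg/mL.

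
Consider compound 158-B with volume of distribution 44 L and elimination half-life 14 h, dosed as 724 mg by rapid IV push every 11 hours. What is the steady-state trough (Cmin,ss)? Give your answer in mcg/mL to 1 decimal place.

22.7 mcg/mL

τ/t½ = 11/14 ≈ 0.78571, so fraction remaining f = (1/2)^(11/14) ≈ 0.5801.
At steady state, accumulation factor R = 1/(1 − e^(−kτ)) ≈ 2.3815.
Each bolus raises the concentration by D/Vd = 724/44 ≈ 16.455 mcg/mL.
Cmax,ss = C₀/(1 − f) ≈ 16.455/0.4199 ≈ 39.188 mcg/mL.
Steady-state trough Cmin,ss = Cmax,ss·f ≈ 39.188 × 0.5801 ≈ 22.733 mcg/mL.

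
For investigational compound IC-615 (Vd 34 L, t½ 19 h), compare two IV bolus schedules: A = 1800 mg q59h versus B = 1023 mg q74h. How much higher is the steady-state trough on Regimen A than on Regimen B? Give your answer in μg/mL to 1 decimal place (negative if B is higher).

Regimen A: f = (1/2)^(59/19) ≈ 0.1162; Cmin,ss = (1800/34)·f/(1−f) ≈ 6.961 μg/mL.
Regimen B: f = (1/2)^(74/19) ≈ 0.0672; Cmin,ss = (1023/34)·f/(1−f) ≈ 2.168 μg/mL.
Difference ≈ 6.961 − 2.168 ≈ 4.793 μg/mL.

4.8 μg/mL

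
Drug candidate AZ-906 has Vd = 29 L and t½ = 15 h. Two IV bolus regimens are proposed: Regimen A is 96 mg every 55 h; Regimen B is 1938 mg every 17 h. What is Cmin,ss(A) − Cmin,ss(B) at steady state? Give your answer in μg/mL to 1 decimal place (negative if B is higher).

-55.7 μg/mL

Regimen A: f = (1/2)^(55/15) ≈ 0.0787; Cmin,ss = (96/29)·f/(1−f) ≈ 0.283 μg/mL.
Regimen B: f = (1/2)^(17/15) ≈ 0.4559; Cmin,ss = (1938/29)·f/(1−f) ≈ 55.995 μg/mL.
Difference ≈ 0.283 − 55.995 ≈ -55.712 μg/mL.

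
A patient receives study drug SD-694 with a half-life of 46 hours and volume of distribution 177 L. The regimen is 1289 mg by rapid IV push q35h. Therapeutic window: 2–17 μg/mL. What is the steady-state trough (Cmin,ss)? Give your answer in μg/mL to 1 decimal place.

τ/t½ = 35/46 ≈ 0.76087, so fraction remaining f = (1/2)^(35/46) ≈ 0.5901.
Single-dose peak C₀ = D/Vd = 1289/177 ≈ 7.282 μg/mL.
Steady-state trough Cmin,ss = C₀·f/(1−f) ≈ 7.282 × 0.5901/0.4099 ≈ 10.483 μg/mL.
Trough 10.5 μg/mL vs MEC 2 μg/mL: adequate.

10.5 μg/mL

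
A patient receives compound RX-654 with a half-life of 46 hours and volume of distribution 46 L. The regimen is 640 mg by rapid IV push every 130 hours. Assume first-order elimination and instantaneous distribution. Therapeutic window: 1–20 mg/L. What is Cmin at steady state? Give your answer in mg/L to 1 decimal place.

2.3 mg/L

Over one 130-h interval, 130/46 ≈ 2.8261 half-lives elapse, leaving f ≈ 0.1410 of each dose.
At steady state, accumulation factor R = 1/(1 − e^(−kτ)) ≈ 1.1641.
Single-dose peak C₀ = D/Vd = 640/46 ≈ 13.913 mg/L.
Steady-state peak Cmax,ss = C₀·R ≈ 13.913 × 1.1641 ≈ 16.196 mg/L.
Steady-state trough Cmin,ss = Cmax,ss·f ≈ 16.196 × 0.1410 ≈ 2.284 mg/L.
Trough 2.3 mg/L vs MEC 1 mg/L: adequate.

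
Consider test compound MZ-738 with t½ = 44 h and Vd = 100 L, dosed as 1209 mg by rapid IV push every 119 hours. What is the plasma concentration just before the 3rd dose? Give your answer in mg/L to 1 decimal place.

f = (1/2)^(τ/t½) = (1/2)^(119/44) ≈ 0.1534.
C₀ = D/Vd = 1209/100 ≈ 12.090 mg/L.
Before the 3rd dose, 2 doses have been given. Superposition: Cmin = C₀·(f + f²).
≈ 12.090 × (0.1534 + 0.0235) ≈ 12.090 × 0.1769 ≈ 2.139 mg/L.

2.1 mg/L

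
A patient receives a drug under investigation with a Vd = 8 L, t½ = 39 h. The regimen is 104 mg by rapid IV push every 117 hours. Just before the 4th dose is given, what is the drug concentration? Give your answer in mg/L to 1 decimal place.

f = (1/2)^(τ/t½) = (1/2)^(117/39) ≈ 0.1250.
C₀ = D/Vd = 104/8 ≈ 13.000 mg/L.
Before the 4th dose, 3 doses have been given. Superposition: Cmin = C₀·(f + f² + … + f^3).
≈ 13.000 × (0.1250 + 0.0156 + 0.0020) ≈ 13.000 × 0.1426 ≈ 1.854 mg/L.

1.9 mg/L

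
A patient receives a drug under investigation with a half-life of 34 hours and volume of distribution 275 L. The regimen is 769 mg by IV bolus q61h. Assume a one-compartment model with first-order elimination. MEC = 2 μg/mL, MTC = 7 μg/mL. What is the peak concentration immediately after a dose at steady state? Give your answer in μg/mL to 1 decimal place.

3.9 μg/mL

Over one 61-h interval, 61/34 ≈ 1.7941 half-lives elapse, leaving f ≈ 0.2883 of each dose.
Accumulation ratio R = 1/(1 − f) ≈ 1/0.7117 ≈ 1.4051.
Single-dose peak C₀ = D/Vd = 769/275 ≈ 2.796 μg/mL.
Steady-state peak Cmax,ss = C₀·R ≈ 2.796 × 1.4051 ≈ 3.929 μg/mL.
Peak 3.9 μg/mL vs MTC 7 μg/mL: below toxic threshold.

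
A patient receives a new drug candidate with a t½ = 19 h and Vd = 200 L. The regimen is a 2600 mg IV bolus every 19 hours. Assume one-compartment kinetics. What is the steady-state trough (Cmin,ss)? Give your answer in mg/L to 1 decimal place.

13.0 mg/L

τ = 19 h = 1 half-life, so f = (1/2)^1 = 0.5.
At steady state, R = 1/(1 − 0.5) = 2/1.
Single-dose peak C₀ = D/Vd = 2600/200 = 13 mg/L.
Steady-state peak Cmax,ss = C₀·R = 13 × 2/1 ≈ 26.000 mg/L.
Steady-state trough Cmin,ss = Cmax,ss·f ≈ 26.000 × 0.5 ≈ 13.000 mg/L.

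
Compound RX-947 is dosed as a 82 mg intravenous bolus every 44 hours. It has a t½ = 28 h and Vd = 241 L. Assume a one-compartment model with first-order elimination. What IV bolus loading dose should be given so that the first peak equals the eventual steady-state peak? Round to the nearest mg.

124 mg

f = (1/2)^(44/28) ≈ 0.336475; accumulation ratio R = 1/(1−f) ≈ 1.50710.
Loading dose to hit Cmax,ss on first dose: D_load = D_maint·R ≈ 82 × 1.50710 ≈ 123.58 mg.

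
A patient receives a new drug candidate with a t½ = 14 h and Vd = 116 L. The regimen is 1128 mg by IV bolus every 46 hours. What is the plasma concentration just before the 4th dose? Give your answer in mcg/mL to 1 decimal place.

1.1 mcg/mL

f = (1/2)^(τ/t½) = (1/2)^(46/14) ≈ 0.1025.
C₀ = D/Vd = 1128/116 ≈ 9.724 mcg/mL.
Before the 4th dose, 3 doses have been given. Superposition: Cmin = C₀·(f + f² + … + f^3).
≈ 9.724 × (0.1025 + 0.0105 + 0.0011) ≈ 9.724 × 0.1141 ≈ 1.110 mcg/mL.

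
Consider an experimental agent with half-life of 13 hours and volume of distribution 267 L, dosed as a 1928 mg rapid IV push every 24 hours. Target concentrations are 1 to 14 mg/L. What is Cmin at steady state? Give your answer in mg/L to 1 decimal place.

2.8 mg/L

Over one 24-h interval, 24/13 ≈ 1.8462 half-lives elapse, leaving f ≈ 0.2781 of each dose.
Each bolus raises the concentration by D/Vd = 1928/267 ≈ 7.221 mg/L.
Steady-state trough Cmin,ss = C₀·f/(1−f) ≈ 7.221 × 0.2781/0.7219 ≈ 2.782 mg/L.
Trough 2.8 mg/L vs MEC 1 mg/L: adequate.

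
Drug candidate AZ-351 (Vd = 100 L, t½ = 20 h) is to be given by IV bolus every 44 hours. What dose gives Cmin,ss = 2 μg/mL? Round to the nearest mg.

719 mg

τ/t½ = 44/20 ≈ 2.2, so f = (1/2)^(44/20) ≈ 0.217638.
Cmin,ss = (D/Vd)·f/(1−f), so D = Cmin,ss·Vd·(1−f)/f.
D = 2 × 100 × (1−f)/f ≈ 2 × 100 × 3.59479 ≈ 718.96 mg.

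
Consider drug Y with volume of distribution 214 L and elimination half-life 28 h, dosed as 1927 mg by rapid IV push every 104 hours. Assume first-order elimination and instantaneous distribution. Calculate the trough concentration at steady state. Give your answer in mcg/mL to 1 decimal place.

0.7 mcg/mL

k = ln2/t½ = ln2/28 ≈ 0.024755 h⁻¹; fraction remaining f = e^(−kτ) = e^(−0.024755×104) ≈ 0.0762.
At steady state, accumulation factor R = 1/(1 − e^(−kτ)) ≈ 1.0825.
Each bolus raises the concentration by D/Vd = 1927/214 ≈ 9.005 mcg/mL.
Steady-state peak Cmax,ss = C₀·R ≈ 9.005 × 1.0825 ≈ 9.748 mcg/mL.
One interval later, Cmin,ss = Cmax,ss·e^(−kτ) ≈ 9.748 × 0.0762 ≈ 0.743 mcg/mL.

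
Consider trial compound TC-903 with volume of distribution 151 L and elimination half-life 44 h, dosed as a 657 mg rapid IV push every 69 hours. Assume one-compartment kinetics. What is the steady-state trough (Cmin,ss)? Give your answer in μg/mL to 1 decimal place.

2.2 μg/mL

k = ln2/t½ = ln2/44 ≈ 0.015753 h⁻¹; fraction remaining f = e^(−kτ) = e^(−0.015753×69) ≈ 0.3372.
Single-dose peak C₀ = D/Vd = 657/151 ≈ 4.351 μg/mL.
Steady-state trough Cmin,ss = C₀·f/(1−f) ≈ 4.351 × 0.3372/0.6628 ≈ 2.214 μg/mL.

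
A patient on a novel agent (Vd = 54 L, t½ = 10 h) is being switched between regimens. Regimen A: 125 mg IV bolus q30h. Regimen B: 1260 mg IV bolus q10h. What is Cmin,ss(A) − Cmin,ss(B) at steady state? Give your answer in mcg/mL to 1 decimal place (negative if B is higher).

Regimen A: f = (1/2)^(30/10) ≈ 0.1250; Cmin,ss = (125/54)·f/(1−f) ≈ 0.331 mcg/mL.
Regimen B: f = (1/2)^(10/10) ≈ 0.5000; Cmin,ss = (1260/54)·f/(1−f) ≈ 23.333 mcg/mL.
Difference ≈ 0.331 − 23.333 ≈ -23.002 mcg/mL.

-23.0 mcg/mL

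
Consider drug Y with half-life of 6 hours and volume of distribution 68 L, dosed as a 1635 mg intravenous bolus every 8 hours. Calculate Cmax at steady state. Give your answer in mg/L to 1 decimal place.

τ/t½ = 8/6 ≈ 1.3333, so fraction remaining f = (1/2)^(8/6) ≈ 0.3969.
At steady state, accumulation factor R = 1/(1 − e^(−kτ)) ≈ 1.6581.
Each bolus raises the concentration by D/Vd = 1635/68 ≈ 24.044 mg/L.
Steady-state peak Cmax,ss = C₀·R ≈ 24.044 × 1.6581 ≈ 39.867 mg/L.

39.9 mg/L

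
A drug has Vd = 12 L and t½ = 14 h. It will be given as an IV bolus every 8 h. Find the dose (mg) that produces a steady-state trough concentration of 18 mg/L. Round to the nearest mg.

105 mg

τ/t½ = 8/14 ≈ 0.57143, so f = (1/2)^(8/14) ≈ 0.672950.
Cmin,ss = (D/Vd)·f/(1−f), so D = Cmin,ss·Vd·(1−f)/f.
D = 18 × 12 × (1−f)/f ≈ 18 × 12 × 0.48599 ≈ 104.97 mg.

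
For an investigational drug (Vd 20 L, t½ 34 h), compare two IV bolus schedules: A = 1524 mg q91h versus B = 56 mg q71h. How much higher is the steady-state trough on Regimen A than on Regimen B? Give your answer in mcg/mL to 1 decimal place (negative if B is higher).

Regimen A: f = (1/2)^(91/34) ≈ 0.1564; Cmin,ss = (1524/20)·f/(1−f) ≈ 14.127 mcg/mL.
Regimen B: f = (1/2)^(71/34) ≈ 0.2352; Cmin,ss = (56/20)·f/(1−f) ≈ 0.861 mcg/mL.
Difference ≈ 14.127 − 0.861 ≈ 13.266 mcg/mL.

13.3 mcg/mL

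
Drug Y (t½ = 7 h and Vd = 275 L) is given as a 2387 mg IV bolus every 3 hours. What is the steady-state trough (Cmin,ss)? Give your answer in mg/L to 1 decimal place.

25.1 mg/L

Over one 3-h interval, 3/7 ≈ 0.42857 half-lives elapse, leaving f ≈ 0.7430 of each dose.
Each bolus raises the concentration by D/Vd = 2387/275 ≈ 8.680 mg/L.
Steady-state trough Cmin,ss = C₀·f/(1−f) ≈ 8.680 × 0.7430/0.2570 ≈ 25.094 mg/L.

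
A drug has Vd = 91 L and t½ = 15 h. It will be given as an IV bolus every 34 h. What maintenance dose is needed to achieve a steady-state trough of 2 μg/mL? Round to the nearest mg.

τ/t½ = 34/15 ≈ 2.2667, so f = (1/2)^(34/15) ≈ 0.207809.
Cmin,ss = (D/Vd)·f/(1−f), so D = Cmin,ss·Vd·(1−f)/f.
D = 2 × 91 × (1−f)/f ≈ 2 × 91 × 3.81211 ≈ 693.80 mg.

694 mg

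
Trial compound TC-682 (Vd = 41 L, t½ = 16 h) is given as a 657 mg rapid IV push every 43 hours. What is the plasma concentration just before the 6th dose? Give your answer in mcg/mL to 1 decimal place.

f = (1/2)^(τ/t½) = (1/2)^(43/16) ≈ 0.1552.
C₀ = D/Vd = 657/41 ≈ 16.024 mcg/mL.
Before the 6th dose, 5 doses have been given. Superposition: Cmin = C₀·(f + f² + … + f^5).
≈ 16.024 × (0.1552 + 0.0241 + 0.0037 + 0.0006 + 0.0001) ≈ 16.024 × 0.1837 ≈ 2.944 mcg/mL.

2.9 mcg/mL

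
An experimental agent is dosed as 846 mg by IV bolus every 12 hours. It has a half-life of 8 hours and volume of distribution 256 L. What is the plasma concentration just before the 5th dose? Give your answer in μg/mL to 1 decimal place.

1.8 μg/mL

f = (1/2)^(τ/t½) = (1/2)^(12/8) ≈ 0.3536.
C₀ = D/Vd = 846/256 ≈ 3.305 μg/mL.
Before the 5th dose, 4 doses have been given. Superposition: Cmin = C₀·(f + f² + … + f^4).
≈ 3.305 × (0.3536 + 0.1250 + 0.0442 + 0.0156) ≈ 3.305 × 0.5384 ≈ 1.779 μg/mL.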